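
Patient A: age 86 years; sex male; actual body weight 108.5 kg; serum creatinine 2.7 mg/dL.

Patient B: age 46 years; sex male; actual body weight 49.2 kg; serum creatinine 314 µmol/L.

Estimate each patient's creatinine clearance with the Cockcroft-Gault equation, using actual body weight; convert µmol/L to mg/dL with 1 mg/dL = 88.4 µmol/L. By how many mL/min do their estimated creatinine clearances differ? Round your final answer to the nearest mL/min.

Patient A: CrCl = (140 − 86) × 108.5 / (72 × 2.7) = 5859.0 / 194.40 ≈ 30.1 mL/min
Patient B: SCr = 314 / 88.4 = 3.552 mg/dL
Patient B: CrCl = (140 − 46) × 49.2 / (72 × 3.552) = 4624.8 / 255.74 ≈ 18.1 mL/min
|30.1 − 18.1| = 12.0 mL/min

12 mL/min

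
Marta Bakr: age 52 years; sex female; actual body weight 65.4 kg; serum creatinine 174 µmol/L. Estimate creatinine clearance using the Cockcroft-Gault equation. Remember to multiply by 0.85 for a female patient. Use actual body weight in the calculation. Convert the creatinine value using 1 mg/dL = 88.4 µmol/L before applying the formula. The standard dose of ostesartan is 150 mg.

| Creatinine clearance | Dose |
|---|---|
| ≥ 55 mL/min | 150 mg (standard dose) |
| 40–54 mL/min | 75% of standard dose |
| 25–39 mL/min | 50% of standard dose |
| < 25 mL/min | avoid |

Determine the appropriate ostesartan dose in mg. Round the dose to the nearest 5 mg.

SCr = 174 / 88.4 = 1.968 mg/dL
CrCl = (140 − 52) × 65.4 / (72 × 1.968) × 0.85 = 5755.2 / 141.70 × 0.85 ≈ 34.5 mL/min
CrCl ≈ 35 mL/min → bracket 25–39 mL/min.
50% of 150 mg = 75 mg

75 mg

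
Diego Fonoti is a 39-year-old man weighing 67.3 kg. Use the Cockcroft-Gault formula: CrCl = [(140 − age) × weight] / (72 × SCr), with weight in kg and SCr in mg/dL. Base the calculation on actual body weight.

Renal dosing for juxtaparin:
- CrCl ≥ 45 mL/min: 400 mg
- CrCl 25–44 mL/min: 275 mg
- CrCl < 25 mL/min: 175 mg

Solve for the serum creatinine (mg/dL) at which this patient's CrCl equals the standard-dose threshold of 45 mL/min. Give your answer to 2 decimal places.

Standard dose requires CrCl ≥ 45 mL/min.
Set (140 − 39) × 67.3 / (72 × SCr) = 45
SCr = (140 − 39) × 67.3 / (72 × 45) = 2.098 mg/dL

2.10 mg/dL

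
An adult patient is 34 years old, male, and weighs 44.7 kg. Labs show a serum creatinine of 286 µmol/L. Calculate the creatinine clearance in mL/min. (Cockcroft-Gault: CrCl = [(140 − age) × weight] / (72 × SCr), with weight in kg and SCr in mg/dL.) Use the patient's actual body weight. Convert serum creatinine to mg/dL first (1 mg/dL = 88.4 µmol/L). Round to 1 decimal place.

20.3 mL/min

SCr = 286 / 88.4 = 3.235 mg/dL
CrCl = (140 − 34) × 44.7 / (72 × 3.235) = 4738.2 / 232.92 ≈ 20.3 mL/min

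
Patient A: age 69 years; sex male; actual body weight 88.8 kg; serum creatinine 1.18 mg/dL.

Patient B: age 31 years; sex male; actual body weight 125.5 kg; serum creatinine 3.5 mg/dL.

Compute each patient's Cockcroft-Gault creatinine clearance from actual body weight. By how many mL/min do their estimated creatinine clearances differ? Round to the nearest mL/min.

20 mL/min

Patient A: CrCl = (140 − 69) × 88.8 / (72 × 1.18) = 6304.8 / 84.96 ≈ 74.2 mL/min
Patient B: CrCl = (140 − 31) × 125.5 / (72 × 3.5) = 13679.5 / 252.00 ≈ 54.3 mL/min
|74.2 − 54.3| = 19.9 mL/min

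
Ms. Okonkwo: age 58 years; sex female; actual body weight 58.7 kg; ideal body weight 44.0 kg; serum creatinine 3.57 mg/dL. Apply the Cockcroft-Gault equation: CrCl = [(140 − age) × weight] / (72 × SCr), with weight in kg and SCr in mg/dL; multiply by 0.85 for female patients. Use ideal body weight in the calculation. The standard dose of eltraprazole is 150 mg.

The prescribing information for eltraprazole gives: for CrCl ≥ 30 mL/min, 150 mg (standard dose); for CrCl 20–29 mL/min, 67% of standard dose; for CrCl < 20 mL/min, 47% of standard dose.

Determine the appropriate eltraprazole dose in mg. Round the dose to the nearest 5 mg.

CrCl = (140 − 58) × 44 / (72 × 3.57) × 0.85 = 3608.0 / 257.04 × 0.85 ≈ 11.9 mL/min
CrCl ≈ 12 mL/min → bracket < 20 mL/min.
47% of 150 mg = 70.5 mg → 70 mg

70 mg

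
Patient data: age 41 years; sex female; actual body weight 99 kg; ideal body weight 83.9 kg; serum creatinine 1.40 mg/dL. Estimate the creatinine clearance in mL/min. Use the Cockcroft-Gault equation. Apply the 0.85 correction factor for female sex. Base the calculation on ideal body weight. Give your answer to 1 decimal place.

70.0 mL/min

CrCl = (140 − 41) × 83.9 / (72 × 1.4) × 0.85 = 8306.1 / 100.80 × 0.85 ≈ 70.0 mL/min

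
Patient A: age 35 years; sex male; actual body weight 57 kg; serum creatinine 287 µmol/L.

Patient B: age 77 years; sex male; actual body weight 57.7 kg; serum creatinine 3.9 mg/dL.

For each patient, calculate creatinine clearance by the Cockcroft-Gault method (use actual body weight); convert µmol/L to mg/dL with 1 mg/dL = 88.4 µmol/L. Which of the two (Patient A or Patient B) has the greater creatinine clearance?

Patient A: SCr = 287 / 88.4 = 3.247 mg/dL
Patient A: CrCl = (140 − 35) × 57 / (72 × 3.247) = 5985.0 / 233.78 ≈ 25.6 mL/min
Patient B: CrCl = (140 − 77) × 57.7 / (72 × 3.9) = 3635.1 / 280.80 ≈ 12.9 mL/min
25.6 vs 12.9 mL/min → Patient A is higher.

Patient A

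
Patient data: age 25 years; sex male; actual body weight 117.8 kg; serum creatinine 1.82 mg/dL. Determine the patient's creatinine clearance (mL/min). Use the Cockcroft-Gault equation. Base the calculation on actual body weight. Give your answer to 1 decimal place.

103.4 mL/min

CrCl = (140 − 25) × 117.8 / (72 × 1.82) = 13547.0 / 131.04 ≈ 103.4 mL/min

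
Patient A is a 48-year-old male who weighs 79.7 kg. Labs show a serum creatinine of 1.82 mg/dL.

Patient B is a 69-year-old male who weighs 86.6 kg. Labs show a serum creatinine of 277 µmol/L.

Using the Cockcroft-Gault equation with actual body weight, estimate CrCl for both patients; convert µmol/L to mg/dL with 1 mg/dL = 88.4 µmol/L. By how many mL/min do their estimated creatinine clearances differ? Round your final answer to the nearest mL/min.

Patient A: CrCl = (140 − 48) × 79.7 / (72 × 1.82) = 7332.4 / 131.04 ≈ 56.0 mL/min
Patient B: SCr = 277 / 88.4 = 3.133 mg/dL
Patient B: CrCl = (140 − 69) × 86.6 / (72 × 3.133) = 6148.6 / 225.58 ≈ 27.3 mL/min
|56.0 − 27.3| = 28.7 mL/min

29 mL/min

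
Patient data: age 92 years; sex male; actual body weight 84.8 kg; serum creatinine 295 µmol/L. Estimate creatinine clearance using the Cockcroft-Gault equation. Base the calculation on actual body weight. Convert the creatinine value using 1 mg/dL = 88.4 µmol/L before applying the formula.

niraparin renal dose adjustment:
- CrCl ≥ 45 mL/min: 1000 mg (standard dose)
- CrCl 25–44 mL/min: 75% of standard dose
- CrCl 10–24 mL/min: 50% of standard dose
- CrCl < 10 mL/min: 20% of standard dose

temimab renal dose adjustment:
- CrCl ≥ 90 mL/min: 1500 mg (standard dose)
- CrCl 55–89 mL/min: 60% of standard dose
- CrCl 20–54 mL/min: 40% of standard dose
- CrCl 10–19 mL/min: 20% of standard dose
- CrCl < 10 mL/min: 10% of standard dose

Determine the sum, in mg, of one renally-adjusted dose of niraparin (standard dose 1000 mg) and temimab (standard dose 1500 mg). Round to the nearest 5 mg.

800 mg

SCr = 295 / 88.4 = 3.337 mg/dL
CrCl = (140 − 92) × 84.8 / (72 × 3.337) = 4070.4 / 240.26 ≈ 16.9 mL/min
CrCl ≈ 17 mL/min.
niraparin: 10–24 mL/min → 50% of 1000 mg = 500 mg.
temimab: 10–19 mL/min → 20% of 1500 mg = 300 mg.
Total = 500 + 300 = 800 mg.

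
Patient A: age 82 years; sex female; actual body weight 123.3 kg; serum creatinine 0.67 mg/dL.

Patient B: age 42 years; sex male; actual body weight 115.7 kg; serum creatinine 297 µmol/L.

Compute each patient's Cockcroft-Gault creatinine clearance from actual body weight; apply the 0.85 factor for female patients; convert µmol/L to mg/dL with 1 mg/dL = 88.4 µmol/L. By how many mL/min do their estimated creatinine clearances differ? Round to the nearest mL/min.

Patient A: CrCl = (140 − 82) × 123.3 / (72 × 0.67) × 0.85 = 7151.4 / 48.24 × 0.85 ≈ 126.0 mL/min
Patient B: SCr = 297 / 88.4 = 3.36 mg/dL
Patient B: CrCl = (140 − 42) × 115.7 / (72 × 3.36) = 11338.6 / 241.92 ≈ 46.9 mL/min
|126.0 − 46.9| = 79.1 mL/min

79 mL/min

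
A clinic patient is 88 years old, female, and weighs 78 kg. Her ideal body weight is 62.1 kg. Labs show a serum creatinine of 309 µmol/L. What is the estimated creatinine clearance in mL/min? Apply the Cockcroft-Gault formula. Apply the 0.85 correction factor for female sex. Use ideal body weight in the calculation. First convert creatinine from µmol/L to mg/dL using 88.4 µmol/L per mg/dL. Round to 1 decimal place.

SCr = 309 / 88.4 = 3.495 mg/dL
CrCl = (140 − 88) × 62.1 / (72 × 3.495) × 0.85 = 3229.2 / 251.64 × 0.85 ≈ 10.9 mL/min

10.9 mL/min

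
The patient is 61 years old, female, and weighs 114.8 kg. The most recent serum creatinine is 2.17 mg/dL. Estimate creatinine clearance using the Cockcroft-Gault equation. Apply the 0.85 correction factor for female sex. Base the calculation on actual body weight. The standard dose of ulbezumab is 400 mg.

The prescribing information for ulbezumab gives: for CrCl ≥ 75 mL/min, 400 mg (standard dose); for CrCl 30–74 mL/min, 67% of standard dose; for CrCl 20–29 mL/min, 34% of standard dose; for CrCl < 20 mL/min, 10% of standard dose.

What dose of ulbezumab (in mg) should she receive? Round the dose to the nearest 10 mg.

270 mg

CrCl = (140 − 61) × 114.8 / (72 × 2.17) × 0.85 = 9069.2 / 156.24 × 0.85 ≈ 49.3 mL/min
CrCl ≈ 49 mL/min → bracket 30–74 mL/min.
67% of 400 mg = 268 mg → 270 mg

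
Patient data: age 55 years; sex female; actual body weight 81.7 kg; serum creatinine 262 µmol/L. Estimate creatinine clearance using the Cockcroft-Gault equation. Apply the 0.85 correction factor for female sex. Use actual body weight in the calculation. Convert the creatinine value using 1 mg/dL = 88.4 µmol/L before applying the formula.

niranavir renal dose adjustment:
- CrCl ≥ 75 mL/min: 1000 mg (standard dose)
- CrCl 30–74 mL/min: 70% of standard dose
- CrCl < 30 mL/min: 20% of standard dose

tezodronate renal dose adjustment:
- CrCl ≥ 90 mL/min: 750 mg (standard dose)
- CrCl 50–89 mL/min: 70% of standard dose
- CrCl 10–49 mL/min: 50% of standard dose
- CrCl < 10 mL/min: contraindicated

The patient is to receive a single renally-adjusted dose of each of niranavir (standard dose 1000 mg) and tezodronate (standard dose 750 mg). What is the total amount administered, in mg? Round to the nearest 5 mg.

SCr = 262 / 88.4 = 2.964 mg/dL
CrCl = (140 − 55) × 81.7 / (72 × 2.964) × 0.85 = 6944.5 / 213.41 × 0.85 ≈ 27.7 mL/min
CrCl ≈ 28 mL/min.
niranavir: < 30 mL/min → 20% of 1000 mg = 200 mg.
tezodronate: 10–49 mL/min → 50% of 750 mg = 375 mg.
Total = 200 + 375 = 575 mg.

575 mg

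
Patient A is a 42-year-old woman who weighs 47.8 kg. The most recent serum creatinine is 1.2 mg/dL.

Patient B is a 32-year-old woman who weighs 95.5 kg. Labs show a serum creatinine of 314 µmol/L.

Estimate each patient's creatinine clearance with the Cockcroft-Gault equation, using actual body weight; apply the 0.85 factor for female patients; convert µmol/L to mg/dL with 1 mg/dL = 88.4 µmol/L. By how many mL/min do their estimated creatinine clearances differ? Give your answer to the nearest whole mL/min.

12 mL/min

Patient A: CrCl = (140 − 42) × 47.8 / (72 × 1.2) × 0.85 = 4684.4 / 86.40 × 0.85 ≈ 46.1 mL/min
Patient B: SCr = 314 / 88.4 = 3.552 mg/dL
Patient B: CrCl = (140 − 32) × 95.5 / (72 × 3.552) × 0.85 = 10314.0 / 255.74 × 0.85 ≈ 34.3 mL/min
|46.1 − 34.3| = 11.8 mL/min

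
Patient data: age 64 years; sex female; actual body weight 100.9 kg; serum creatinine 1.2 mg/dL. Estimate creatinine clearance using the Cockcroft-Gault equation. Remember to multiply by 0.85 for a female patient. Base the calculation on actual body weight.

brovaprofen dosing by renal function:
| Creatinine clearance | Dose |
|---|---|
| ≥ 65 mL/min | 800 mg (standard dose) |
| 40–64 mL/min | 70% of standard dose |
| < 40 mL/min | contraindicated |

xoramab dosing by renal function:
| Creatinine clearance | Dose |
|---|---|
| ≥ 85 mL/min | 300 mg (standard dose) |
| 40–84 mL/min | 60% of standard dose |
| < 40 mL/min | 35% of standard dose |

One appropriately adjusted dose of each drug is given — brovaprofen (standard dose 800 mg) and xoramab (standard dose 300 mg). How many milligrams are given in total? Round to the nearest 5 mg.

CrCl = (140 − 64) × 100.9 / (72 × 1.2) × 0.85 = 7668.4 / 86.40 × 0.85 ≈ 75.4 mL/min
CrCl ≈ 75 mL/min.
brovaprofen: ≥ 65 mL/min → 100% of 800 mg = 800 mg.
xoramab: 40–84 mL/min → 60% of 300 mg = 180 mg.
Total = 800 + 180 = 980 mg.

980 mg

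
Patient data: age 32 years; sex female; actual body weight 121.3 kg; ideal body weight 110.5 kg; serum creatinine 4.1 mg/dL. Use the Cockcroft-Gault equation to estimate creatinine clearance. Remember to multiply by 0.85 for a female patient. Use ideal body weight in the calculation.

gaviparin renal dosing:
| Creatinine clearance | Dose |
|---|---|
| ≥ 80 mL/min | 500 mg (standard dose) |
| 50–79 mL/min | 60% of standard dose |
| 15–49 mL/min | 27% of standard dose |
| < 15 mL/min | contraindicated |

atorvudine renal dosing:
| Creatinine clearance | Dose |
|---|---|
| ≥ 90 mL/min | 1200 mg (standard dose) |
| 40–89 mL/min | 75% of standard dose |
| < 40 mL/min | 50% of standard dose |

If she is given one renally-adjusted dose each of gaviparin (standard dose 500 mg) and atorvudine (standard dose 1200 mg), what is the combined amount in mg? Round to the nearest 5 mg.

CrCl = (140 − 32) × 110.5 / (72 × 4.1) × 0.85 = 11934.0 / 295.20 × 0.85 ≈ 34.4 mL/min
CrCl ≈ 34 mL/min.
gaviparin: 15–49 mL/min → 27% of 500 mg = 135 mg.
atorvudine: < 40 mL/min → 50% of 1200 mg = 600 mg.
Total = 135 + 600 = 735 mg.

735 mg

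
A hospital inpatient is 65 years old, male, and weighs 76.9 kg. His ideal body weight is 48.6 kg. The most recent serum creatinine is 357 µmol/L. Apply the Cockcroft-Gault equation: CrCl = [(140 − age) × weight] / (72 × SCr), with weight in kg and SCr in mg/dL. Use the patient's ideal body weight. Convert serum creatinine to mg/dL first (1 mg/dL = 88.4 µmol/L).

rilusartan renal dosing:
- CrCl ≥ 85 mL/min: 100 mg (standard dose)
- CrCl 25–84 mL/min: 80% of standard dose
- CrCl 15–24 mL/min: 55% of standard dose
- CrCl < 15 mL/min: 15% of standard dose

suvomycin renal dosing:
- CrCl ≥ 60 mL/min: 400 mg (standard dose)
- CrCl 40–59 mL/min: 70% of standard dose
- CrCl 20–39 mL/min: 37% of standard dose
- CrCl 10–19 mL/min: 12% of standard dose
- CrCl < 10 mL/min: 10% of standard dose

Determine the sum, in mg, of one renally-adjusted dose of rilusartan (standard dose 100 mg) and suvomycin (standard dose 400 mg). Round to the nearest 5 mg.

65 mg

SCr = 357 / 88.4 = 4.038 mg/dL
CrCl = (140 − 65) × 48.6 / (72 × 4.038) = 3645.0 / 290.74 ≈ 12.5 mL/min
CrCl ≈ 13 mL/min.
rilusartan: < 15 mL/min → 15% of 100 mg = 15 mg.
suvomycin: 10–19 mL/min → 12% of 400 mg = 48 mg.
Total = 15 + 48 = 63 mg.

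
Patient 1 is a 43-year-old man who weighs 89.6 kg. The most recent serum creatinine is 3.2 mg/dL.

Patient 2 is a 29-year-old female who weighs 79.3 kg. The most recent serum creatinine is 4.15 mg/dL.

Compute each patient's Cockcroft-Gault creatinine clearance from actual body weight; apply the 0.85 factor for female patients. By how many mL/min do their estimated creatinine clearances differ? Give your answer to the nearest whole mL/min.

13 mL/min

Patient 1: CrCl = (140 − 43) × 89.6 / (72 × 3.2) = 8691.2 / 230.40 ≈ 37.7 mL/min
Patient 2: CrCl = (140 − 29) × 79.3 / (72 × 4.15) × 0.85 = 8802.3 / 298.80 × 0.85 ≈ 25.0 mL/min
|37.7 − 25.0| = 12.7 mL/min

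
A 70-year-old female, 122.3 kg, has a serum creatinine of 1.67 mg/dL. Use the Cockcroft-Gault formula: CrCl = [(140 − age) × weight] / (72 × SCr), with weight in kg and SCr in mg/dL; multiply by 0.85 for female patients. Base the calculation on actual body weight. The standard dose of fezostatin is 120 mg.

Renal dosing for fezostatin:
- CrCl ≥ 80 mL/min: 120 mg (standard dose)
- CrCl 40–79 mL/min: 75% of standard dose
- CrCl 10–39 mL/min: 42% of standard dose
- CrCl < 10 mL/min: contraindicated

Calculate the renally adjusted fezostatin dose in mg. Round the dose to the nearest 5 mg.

CrCl = (140 − 70) × 122.3 / (72 × 1.67) × 0.85 = 8561.0 / 120.24 × 0.85 ≈ 60.5 mL/min
CrCl ≈ 61 mL/min → bracket 40–79 mL/min.
75% of 120 mg = 90 mg

90 mg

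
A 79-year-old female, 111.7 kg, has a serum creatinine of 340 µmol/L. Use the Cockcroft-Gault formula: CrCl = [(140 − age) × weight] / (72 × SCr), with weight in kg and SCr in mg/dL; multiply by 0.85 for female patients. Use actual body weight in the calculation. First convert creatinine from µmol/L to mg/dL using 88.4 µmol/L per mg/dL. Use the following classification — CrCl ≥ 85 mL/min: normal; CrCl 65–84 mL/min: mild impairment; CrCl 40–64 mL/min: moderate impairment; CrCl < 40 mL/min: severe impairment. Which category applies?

SCr = 340 / 88.4 = 3.846 mg/dL
CrCl = (140 − 79) × 111.7 / (72 × 3.846) × 0.85 = 6813.7 / 276.91 × 0.85 ≈ 20.9 mL/min
21 mL/min falls in the 'severe impairment' range.

severe impairment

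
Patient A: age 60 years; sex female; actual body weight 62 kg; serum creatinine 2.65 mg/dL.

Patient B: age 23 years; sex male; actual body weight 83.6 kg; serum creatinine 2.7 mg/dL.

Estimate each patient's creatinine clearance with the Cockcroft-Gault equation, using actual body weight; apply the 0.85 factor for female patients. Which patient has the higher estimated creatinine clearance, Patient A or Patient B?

Patient B

Patient A: CrCl = (140 − 60) × 62 / (72 × 2.65) × 0.85 = 4960.0 / 190.80 × 0.85 ≈ 22.1 mL/min
Patient B: CrCl = (140 − 23) × 83.6 / (72 × 2.7) = 9781.2 / 194.40 ≈ 50.3 mL/min
22.1 vs 50.3 mL/min → Patient B is higher.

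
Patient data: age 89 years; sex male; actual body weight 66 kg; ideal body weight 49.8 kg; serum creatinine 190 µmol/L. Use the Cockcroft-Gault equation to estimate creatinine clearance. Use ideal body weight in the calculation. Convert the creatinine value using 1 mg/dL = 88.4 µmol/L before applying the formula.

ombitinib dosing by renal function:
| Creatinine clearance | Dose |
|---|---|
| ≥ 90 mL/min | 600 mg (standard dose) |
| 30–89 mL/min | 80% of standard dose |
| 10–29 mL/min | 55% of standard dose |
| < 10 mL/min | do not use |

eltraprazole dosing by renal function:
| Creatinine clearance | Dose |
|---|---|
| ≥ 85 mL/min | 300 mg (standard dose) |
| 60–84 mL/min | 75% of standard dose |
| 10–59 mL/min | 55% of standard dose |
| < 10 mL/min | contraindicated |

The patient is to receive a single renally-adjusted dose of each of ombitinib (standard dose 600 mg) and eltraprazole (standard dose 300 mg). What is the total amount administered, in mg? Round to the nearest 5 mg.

SCr = 190 / 88.4 = 2.149 mg/dL
CrCl = (140 − 89) × 49.8 / (72 × 2.149) = 2539.8 / 154.73 ≈ 16.4 mL/min
CrCl ≈ 16 mL/min.
ombitinib: 10–29 mL/min → 55% of 600 mg = 330 mg.
eltraprazole: 10–59 mL/min → 55% of 300 mg = 165 mg.
Total = 330 + 165 = 495 mg.

495 mg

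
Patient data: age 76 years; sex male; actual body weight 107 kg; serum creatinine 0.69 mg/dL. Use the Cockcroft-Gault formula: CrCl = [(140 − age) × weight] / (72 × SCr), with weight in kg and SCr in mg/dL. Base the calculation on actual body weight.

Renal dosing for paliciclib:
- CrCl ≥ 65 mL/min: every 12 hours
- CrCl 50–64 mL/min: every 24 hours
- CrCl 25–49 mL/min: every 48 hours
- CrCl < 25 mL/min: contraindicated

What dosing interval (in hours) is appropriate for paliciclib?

every 12 hours

CrCl = (140 − 76) × 107 / (72 × 0.69) = 6848.0 / 49.68 ≈ 137.8 mL/min
CrCl ≈ 138 mL/min → bracket ≥ 65 mL/min → every 12 hours.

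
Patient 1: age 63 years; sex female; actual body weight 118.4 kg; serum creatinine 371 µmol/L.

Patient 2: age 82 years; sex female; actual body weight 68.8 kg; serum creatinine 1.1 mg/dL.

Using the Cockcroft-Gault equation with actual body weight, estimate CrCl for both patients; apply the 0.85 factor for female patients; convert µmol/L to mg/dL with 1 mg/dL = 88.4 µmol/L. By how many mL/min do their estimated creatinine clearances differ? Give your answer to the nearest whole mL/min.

Patient 1: SCr = 371 / 88.4 = 4.197 mg/dL
Patient 1: CrCl = (140 − 63) × 118.4 / (72 × 4.197) × 0.85 = 9116.8 / 302.18 × 0.85 ≈ 25.6 mL/min
Patient 2: CrCl = (140 − 82) × 68.8 / (72 × 1.1) × 0.85 = 3990.4 / 79.20 × 0.85 ≈ 42.8 mL/min
|25.6 − 42.8| = 17.2 mL/min

17 mL/min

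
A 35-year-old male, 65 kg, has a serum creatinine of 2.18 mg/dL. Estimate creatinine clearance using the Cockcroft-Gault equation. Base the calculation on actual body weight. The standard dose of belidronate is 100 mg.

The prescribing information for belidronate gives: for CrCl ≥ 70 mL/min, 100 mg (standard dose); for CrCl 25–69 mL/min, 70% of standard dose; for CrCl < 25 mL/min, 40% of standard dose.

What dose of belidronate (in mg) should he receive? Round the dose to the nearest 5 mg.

CrCl = (140 − 35) × 65 / (72 × 2.18) = 6825.0 / 156.96 ≈ 43.5 mL/min
CrCl ≈ 43 mL/min → bracket 25–69 mL/min.
70% of 100 mg = 70 mg

70 mg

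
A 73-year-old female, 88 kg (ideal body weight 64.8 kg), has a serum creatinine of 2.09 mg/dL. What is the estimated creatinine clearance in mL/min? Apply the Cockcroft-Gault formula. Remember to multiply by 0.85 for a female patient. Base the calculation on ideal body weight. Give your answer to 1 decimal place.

24.5 mL/min

CrCl = (140 − 73) × 64.8 / (72 × 2.09) × 0.85 = 4341.6 / 150.48 × 0.85 ≈ 24.5 mL/min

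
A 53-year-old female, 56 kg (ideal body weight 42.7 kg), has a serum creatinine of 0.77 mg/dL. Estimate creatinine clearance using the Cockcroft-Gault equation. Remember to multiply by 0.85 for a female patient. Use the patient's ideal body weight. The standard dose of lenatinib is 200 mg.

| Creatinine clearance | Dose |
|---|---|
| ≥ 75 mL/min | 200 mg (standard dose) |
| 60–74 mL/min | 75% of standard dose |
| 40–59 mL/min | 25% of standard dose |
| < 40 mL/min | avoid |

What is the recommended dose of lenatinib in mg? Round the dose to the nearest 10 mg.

50 mg

CrCl = (140 − 53) × 42.7 / (72 × 0.77) × 0.85 = 3714.9 / 55.44 × 0.85 ≈ 57.0 mL/min
CrCl ≈ 57 mL/min → bracket 40–59 mL/min.
25% of 200 mg = 50 mg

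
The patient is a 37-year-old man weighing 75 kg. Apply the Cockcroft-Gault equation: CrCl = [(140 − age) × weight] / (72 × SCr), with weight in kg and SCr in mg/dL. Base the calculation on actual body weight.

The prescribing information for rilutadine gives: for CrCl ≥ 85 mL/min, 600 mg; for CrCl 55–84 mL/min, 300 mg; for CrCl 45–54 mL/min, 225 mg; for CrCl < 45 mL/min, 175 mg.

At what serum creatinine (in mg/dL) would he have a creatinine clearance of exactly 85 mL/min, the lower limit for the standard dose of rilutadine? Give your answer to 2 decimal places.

1.26 mg/dL

Standard dose requires CrCl ≥ 85 mL/min.
Set (140 − 37) × 75 / (72 × SCr) = 85
SCr = (140 − 37) × 75 / (72 × 85) = 1.262 mg/dL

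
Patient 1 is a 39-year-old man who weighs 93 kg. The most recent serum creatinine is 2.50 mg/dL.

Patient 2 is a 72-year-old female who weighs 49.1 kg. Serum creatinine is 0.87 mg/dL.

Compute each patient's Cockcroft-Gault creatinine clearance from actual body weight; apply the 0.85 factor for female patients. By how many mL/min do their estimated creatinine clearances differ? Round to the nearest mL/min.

Patient 1: CrCl = (140 − 39) × 93 / (72 × 2.5) = 9393.0 / 180.00 ≈ 52.2 mL/min
Patient 2: CrCl = (140 − 72) × 49.1 / (72 × 0.87) × 0.85 = 3338.8 / 62.64 × 0.85 ≈ 45.3 mL/min
|52.2 − 45.3| = 6.9 mL/min

7 mL/min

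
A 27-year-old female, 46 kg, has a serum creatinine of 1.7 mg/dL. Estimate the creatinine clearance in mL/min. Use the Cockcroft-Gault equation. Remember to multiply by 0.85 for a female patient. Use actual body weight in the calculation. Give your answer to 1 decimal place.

CrCl = (140 − 27) × 46 / (72 × 1.7) × 0.85 = 5198.0 / 122.40 × 0.85 ≈ 36.1 mL/min

36.1 mL/min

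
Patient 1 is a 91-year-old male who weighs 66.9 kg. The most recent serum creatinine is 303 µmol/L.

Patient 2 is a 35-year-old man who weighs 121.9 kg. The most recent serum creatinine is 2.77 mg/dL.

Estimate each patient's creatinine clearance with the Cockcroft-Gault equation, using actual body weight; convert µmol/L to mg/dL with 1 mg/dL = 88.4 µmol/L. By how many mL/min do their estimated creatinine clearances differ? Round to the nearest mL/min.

51 mL/min

Patient 1: SCr = 303 / 88.4 = 3.428 mg/dL
Patient 1: CrCl = (140 − 91) × 66.9 / (72 × 3.428) = 3278.1 / 246.82 ≈ 13.3 mL/min
Patient 2: CrCl = (140 − 35) × 121.9 / (72 × 2.77) = 12799.5 / 199.44 ≈ 64.2 mL/min
|13.3 − 64.2| = 50.9 mL/min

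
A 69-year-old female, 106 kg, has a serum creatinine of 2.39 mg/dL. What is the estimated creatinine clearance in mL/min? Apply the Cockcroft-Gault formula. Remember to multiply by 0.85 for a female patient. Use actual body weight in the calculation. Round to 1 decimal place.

CrCl = (140 − 69) × 106 / (72 × 2.39) × 0.85 = 7526.0 / 172.08 × 0.85 ≈ 37.2 mL/min

37.2 mL/min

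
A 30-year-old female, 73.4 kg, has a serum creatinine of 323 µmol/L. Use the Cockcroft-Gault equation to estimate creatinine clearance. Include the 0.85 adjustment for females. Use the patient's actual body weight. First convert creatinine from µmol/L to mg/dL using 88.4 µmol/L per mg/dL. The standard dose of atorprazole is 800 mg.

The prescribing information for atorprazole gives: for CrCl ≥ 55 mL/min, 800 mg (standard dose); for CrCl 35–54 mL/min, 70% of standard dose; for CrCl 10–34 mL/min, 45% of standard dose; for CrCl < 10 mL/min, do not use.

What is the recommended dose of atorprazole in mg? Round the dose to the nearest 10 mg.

SCr = 323 / 88.4 = 3.654 mg/dL
CrCl = (140 − 30) × 73.4 / (72 × 3.654) × 0.85 = 8074.0 / 263.09 × 0.85 ≈ 26.1 mL/min
CrCl ≈ 26 mL/min → bracket 10–34 mL/min.
45% of 800 mg = 360 mg

360 mg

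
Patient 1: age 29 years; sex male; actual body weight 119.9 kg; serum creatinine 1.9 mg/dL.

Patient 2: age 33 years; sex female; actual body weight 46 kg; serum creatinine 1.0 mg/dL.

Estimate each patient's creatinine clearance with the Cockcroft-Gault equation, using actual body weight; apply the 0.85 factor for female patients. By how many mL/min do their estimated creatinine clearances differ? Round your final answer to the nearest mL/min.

39 mL/min

Patient 1: CrCl = (140 − 29) × 119.9 / (72 × 1.9) = 13308.9 / 136.80 ≈ 97.3 mL/min
Patient 2: CrCl = (140 − 33) × 46 / (72 × 1) × 0.85 = 4922.0 / 72.00 × 0.85 ≈ 58.1 mL/min
|97.3 − 58.1| = 39.2 mL/min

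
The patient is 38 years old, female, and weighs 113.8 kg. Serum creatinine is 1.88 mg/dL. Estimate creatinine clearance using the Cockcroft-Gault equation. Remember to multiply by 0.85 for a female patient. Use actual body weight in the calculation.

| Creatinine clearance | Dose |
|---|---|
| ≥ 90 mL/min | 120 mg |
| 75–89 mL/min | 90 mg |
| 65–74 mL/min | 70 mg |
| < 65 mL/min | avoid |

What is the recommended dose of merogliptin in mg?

70 mg

CrCl = (140 − 38) × 113.8 / (72 × 1.88) × 0.85 = 11607.6 / 135.36 × 0.85 ≈ 72.9 mL/min
CrCl ≈ 73 mL/min → bracket 65–74 mL/min.
Dose for this bracket: 70 mg.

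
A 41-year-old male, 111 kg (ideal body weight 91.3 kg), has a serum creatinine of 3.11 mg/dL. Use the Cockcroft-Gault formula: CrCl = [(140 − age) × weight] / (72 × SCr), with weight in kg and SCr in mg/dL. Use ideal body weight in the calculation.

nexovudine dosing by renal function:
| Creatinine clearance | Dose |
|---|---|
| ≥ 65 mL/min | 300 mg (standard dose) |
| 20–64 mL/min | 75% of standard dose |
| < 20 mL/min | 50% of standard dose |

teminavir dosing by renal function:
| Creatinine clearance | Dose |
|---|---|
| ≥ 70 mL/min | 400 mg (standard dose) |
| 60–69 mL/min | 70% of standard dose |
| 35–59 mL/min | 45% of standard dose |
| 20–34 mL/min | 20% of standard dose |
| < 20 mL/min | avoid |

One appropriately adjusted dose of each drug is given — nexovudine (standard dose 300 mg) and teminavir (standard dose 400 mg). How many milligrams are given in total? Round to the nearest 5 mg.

CrCl = (140 − 41) × 91.3 / (72 × 3.11) = 9038.7 / 223.92 ≈ 40.4 mL/min
CrCl ≈ 40 mL/min.
nexovudine: 20–64 mL/min → 75% of 300 mg = 225 mg.
teminavir: 35–59 mL/min → 45% of 400 mg = 180 mg.
Total = 225 + 180 = 405 mg.

405 mg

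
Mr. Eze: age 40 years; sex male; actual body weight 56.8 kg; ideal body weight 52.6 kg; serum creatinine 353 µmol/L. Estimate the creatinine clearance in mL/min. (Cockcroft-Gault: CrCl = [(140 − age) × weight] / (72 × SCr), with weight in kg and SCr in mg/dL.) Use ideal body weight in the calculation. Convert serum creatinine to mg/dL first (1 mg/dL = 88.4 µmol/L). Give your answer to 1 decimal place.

18.3 mL/min

SCr = 353 / 88.4 = 3.993 mg/dL
CrCl = (140 − 40) × 52.6 / (72 × 3.993) = 5260.0 / 287.50 ≈ 18.3 mL/min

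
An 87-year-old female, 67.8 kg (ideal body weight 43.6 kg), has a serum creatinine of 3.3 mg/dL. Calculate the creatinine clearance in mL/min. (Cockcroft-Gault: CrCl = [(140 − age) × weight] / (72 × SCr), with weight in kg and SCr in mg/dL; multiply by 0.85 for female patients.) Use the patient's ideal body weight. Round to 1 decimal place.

CrCl = (140 − 87) × 43.6 / (72 × 3.3) × 0.85 = 2310.8 / 237.60 × 0.85 ≈ 8.3 mL/min

8.3 mL/min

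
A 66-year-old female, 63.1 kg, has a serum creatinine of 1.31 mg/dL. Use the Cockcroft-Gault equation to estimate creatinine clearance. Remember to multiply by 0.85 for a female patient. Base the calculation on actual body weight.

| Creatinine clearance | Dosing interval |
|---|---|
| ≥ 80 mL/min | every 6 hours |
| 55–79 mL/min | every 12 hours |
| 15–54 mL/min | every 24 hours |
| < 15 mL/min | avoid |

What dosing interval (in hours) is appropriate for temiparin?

every 24 hours

CrCl = (140 − 66) × 63.1 / (72 × 1.31) × 0.85 = 4669.4 / 94.32 × 0.85 ≈ 42.1 mL/min
CrCl ≈ 42 mL/min → bracket 15–54 mL/min → every 24 hours.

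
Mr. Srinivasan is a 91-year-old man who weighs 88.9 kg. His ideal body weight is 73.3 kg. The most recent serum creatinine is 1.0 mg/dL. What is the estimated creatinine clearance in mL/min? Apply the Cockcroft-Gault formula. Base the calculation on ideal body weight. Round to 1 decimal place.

49.9 mL/min

CrCl = (140 − 91) × 73.3 / (72 × 1) = 3591.7 / 72.00 ≈ 49.9 mL/min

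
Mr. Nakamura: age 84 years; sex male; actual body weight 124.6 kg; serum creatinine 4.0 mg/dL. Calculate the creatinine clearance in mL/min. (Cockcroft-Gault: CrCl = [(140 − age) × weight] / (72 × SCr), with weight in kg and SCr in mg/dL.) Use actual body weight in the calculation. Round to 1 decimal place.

CrCl = (140 − 84) × 124.6 / (72 × 4) = 6977.6 / 288.00 ≈ 24.2 mL/min

24.2 mL/min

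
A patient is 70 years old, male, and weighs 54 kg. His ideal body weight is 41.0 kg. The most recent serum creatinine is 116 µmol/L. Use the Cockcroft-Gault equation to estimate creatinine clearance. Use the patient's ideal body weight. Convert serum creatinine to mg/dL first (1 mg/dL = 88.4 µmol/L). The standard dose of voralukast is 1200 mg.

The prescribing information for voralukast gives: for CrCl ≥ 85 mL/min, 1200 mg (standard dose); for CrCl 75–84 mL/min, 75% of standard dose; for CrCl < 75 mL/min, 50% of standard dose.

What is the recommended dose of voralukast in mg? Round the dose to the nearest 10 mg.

600 mg

SCr = 116 / 88.4 = 1.312 mg/dL
CrCl = (140 − 70) × 41 / (72 × 1.312) = 2870.0 / 94.46 ≈ 30.4 mL/min
CrCl ≈ 30 mL/min → bracket < 75 mL/min.
50% of 1200 mg = 600 mg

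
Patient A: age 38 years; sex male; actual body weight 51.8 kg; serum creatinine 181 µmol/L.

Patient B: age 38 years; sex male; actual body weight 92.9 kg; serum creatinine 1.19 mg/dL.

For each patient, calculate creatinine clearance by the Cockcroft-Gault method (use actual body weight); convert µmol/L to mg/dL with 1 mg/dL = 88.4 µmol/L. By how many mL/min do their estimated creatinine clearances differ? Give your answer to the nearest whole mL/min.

75 mL/min

Patient A: SCr = 181 / 88.4 = 2.048 mg/dL
Patient A: CrCl = (140 − 38) × 51.8 / (72 × 2.048) = 5283.6 / 147.46 ≈ 35.8 mL/min
Patient B: CrCl = (140 − 38) × 92.9 / (72 × 1.19) = 9475.8 / 85.68 ≈ 110.6 mL/min
|35.8 − 110.6| = 74.8 mL/min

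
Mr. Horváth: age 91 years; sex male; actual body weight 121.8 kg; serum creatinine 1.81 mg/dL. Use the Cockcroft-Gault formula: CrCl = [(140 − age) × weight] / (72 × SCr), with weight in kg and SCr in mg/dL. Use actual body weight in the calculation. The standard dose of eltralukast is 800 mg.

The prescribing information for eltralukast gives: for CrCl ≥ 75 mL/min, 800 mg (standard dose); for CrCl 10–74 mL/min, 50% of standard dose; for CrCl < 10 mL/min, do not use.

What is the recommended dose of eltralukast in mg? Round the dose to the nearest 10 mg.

400 mg

CrCl = (140 − 91) × 121.8 / (72 × 1.81) = 5968.2 / 130.32 ≈ 45.8 mL/min
CrCl ≈ 46 mL/min → bracket 10–74 mL/min.
50% of 800 mg = 400 mg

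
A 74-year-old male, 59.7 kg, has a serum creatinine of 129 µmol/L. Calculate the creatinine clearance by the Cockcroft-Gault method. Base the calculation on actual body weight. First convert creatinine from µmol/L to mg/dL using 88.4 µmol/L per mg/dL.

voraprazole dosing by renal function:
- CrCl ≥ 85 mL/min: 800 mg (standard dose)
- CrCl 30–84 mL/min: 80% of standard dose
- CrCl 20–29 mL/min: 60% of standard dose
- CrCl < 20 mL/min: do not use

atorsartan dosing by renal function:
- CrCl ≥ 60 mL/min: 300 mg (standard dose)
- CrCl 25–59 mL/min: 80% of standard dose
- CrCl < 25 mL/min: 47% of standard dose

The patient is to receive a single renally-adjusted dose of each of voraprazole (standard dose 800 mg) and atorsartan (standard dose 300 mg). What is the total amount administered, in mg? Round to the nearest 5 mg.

SCr = 129 / 88.4 = 1.459 mg/dL
CrCl = (140 − 74) × 59.7 / (72 × 1.459) = 3940.2 / 105.05 ≈ 37.5 mL/min
CrCl ≈ 38 mL/min.
voraprazole: 30–84 mL/min → 80% of 800 mg = 640 mg.
atorsartan: 25–59 mL/min → 80% of 300 mg = 240 mg.
Total = 640 + 240 = 880 mg.

880 mg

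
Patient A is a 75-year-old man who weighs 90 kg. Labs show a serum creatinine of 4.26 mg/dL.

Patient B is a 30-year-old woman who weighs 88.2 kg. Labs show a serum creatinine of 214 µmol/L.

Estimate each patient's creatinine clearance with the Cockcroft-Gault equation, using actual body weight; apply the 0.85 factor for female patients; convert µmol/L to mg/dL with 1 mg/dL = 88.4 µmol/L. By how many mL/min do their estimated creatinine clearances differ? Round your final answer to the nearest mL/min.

Patient A: CrCl = (140 − 75) × 90 / (72 × 4.26) = 5850.0 / 306.72 ≈ 19.1 mL/min
Patient B: SCr = 214 / 88.4 = 2.421 mg/dL
Patient B: CrCl = (140 − 30) × 88.2 / (72 × 2.421) × 0.85 = 9702.0 / 174.31 × 0.85 ≈ 47.3 mL/min
|19.1 − 47.3| = 28.2 mL/min

28 mL/min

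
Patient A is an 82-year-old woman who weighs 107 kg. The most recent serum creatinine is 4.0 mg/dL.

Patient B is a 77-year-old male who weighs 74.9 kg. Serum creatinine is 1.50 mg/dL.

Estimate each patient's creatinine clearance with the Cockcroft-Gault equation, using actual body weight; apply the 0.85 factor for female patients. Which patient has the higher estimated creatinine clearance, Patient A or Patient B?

Patient A: CrCl = (140 − 82) × 107 / (72 × 4) × 0.85 = 6206.0 / 288.00 × 0.85 ≈ 18.3 mL/min
Patient B: CrCl = (140 − 77) × 74.9 / (72 × 1.5) = 4718.7 / 108.00 ≈ 43.7 mL/min
18.3 vs 43.7 mL/min → Patient B is higher.

Patient B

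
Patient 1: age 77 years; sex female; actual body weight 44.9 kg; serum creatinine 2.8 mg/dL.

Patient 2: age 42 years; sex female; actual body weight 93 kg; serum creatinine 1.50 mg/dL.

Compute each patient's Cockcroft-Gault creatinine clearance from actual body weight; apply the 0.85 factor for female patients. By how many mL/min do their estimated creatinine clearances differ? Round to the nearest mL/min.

Patient 1: CrCl = (140 − 77) × 44.9 / (72 × 2.8) × 0.85 = 2828.7 / 201.60 × 0.85 ≈ 11.9 mL/min
Patient 2: CrCl = (140 − 42) × 93 / (72 × 1.5) × 0.85 = 9114.0 / 108.00 × 0.85 ≈ 71.7 mL/min
|11.9 − 71.7| = 59.8 mL/min

60 mL/min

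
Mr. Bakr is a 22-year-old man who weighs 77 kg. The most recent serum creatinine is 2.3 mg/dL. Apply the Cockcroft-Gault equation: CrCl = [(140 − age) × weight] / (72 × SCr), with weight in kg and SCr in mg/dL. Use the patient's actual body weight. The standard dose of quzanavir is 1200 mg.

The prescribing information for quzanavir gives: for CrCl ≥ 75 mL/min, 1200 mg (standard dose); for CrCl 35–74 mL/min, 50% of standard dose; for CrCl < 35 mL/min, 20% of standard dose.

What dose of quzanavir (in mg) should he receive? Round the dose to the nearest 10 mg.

CrCl = (140 − 22) × 77 / (72 × 2.3) = 9086.0 / 165.60 ≈ 54.9 mL/min
CrCl ≈ 55 mL/min → bracket 35–74 mL/min.
50% of 1200 mg = 600 mg

600 mg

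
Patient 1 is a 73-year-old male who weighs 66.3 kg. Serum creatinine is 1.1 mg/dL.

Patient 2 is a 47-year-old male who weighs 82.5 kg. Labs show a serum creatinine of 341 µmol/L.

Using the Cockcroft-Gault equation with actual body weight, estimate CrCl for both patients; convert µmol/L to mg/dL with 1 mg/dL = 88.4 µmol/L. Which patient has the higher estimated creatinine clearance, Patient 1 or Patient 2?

Patient 1

Patient 1: CrCl = (140 − 73) × 66.3 / (72 × 1.1) = 4442.1 / 79.20 ≈ 56.1 mL/min
Patient 2: SCr = 341 / 88.4 = 3.857 mg/dL
Patient 2: CrCl = (140 − 47) × 82.5 / (72 × 3.857) = 7672.5 / 277.70 ≈ 27.6 mL/min
56.1 vs 27.6 mL/min → Patient 1 is higher.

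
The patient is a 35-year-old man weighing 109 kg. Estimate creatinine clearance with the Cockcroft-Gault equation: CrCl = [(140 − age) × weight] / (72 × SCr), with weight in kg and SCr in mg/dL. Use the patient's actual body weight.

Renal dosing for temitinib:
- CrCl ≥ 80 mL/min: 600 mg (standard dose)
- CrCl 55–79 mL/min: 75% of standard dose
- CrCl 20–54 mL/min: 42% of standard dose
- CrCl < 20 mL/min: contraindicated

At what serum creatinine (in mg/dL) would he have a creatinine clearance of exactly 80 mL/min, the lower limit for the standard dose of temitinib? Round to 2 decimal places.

Standard dose requires CrCl ≥ 80 mL/min.
Set (140 − 35) × 109 / (72 × SCr) = 80
SCr = (140 − 35) × 109 / (72 × 80) = 1.987 mg/dL

1.99 mg/dL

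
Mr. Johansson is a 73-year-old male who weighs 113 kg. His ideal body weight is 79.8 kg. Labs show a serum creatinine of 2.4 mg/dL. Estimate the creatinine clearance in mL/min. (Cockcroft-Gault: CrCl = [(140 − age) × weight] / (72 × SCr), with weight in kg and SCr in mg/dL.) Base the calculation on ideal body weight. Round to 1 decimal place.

30.9 mL/min

CrCl = (140 − 73) × 79.8 / (72 × 2.4) = 5346.6 / 172.80 ≈ 30.9 mL/min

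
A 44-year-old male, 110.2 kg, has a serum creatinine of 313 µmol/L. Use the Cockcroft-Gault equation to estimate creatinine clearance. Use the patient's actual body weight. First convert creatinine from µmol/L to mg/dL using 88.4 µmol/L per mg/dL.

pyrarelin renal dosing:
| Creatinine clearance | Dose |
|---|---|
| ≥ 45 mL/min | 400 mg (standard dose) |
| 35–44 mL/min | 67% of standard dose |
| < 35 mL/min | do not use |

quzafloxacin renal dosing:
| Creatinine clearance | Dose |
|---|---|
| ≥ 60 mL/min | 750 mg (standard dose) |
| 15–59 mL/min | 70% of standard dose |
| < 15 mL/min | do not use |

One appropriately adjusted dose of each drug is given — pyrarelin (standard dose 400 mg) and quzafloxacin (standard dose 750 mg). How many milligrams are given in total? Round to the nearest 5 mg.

795 mg

SCr = 313 / 88.4 = 3.541 mg/dL
CrCl = (140 − 44) × 110.2 / (72 × 3.541) = 10579.2 / 254.95 ≈ 41.5 mL/min
CrCl ≈ 41 mL/min.
pyrarelin: 35–44 mL/min → 67% of 400 mg = 268 mg.
quzafloxacin: 15–59 mL/min → 70% of 750 mg = 525 mg.
Total = 268 + 525 = 793 mg.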